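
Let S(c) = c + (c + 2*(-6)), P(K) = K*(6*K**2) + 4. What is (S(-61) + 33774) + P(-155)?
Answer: -22309606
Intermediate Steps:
P(K) = 4 + 6*K**3 (P(K) = 6*K**3 + 4 = 4 + 6*K**3)
S(c) = -12 + 2*c (S(c) = c + (c - 12) = c + (-12 + c) = -12 + 2*c)
(S(-61) + 33774) + P(-155) = ((-12 + 2*(-61)) + 33774) + (4 + 6*(-155)**3) = ((-12 - 122) + 33774) + (4 + 6*(-3723875)) = (-134 + 33774) + (4 - 22343250) = 33640 - 22343246 = -22309606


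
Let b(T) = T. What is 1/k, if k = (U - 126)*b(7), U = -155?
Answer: -1/1967 ≈ -0.00050839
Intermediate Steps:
k = -1967 (k = (-155 - 126)*7 = -281*7 = -1967)
1/k = 1/(-1967) = -1/1967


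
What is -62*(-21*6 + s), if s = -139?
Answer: 16430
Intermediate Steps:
-62*(-21*6 + s) = -62*(-21*6 - 139) = -62*(-126 - 139) = -62*(-265) = 16430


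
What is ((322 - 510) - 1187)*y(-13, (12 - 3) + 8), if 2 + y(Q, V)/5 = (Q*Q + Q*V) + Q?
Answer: 460625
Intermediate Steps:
y(Q, V) = -10 + 5*Q + 5*Q² + 5*Q*V (y(Q, V) = -10 + 5*((Q*Q + Q*V) + Q) = -10 + 5*((Q² + Q*V) + Q) = -10 + 5*(Q + Q² + Q*V) = -10 + (5*Q + 5*Q² + 5*Q*V) = -10 + 5*Q + 5*Q² + 5*Q*V)
((322 - 510) - 1187)*y(-13, (12 - 3) + 8) = ((322 - 510) - 1187)*(-10 + 5*(-13) + 5*(-13)² + 5*(-13)*((12 - 3) + 8)) = (-188 - 1187)*(-10 - 65 + 5*169 + 5*(-13)*(9 + 8)) = -1375*(-10 - 65 + 845 + 5*(-13)*17) = -1375*(-10 - 65 + 845 - 1105) = -1375*(-335) = 460625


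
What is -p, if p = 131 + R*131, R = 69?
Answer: -9170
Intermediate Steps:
p = 9170 (p = 131 + 69*131 = 131 + 9039 = 9170)
-p = -1*9170 = -9170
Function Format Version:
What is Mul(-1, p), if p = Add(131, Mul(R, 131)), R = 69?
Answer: -9170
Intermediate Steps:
p = 9170 (p = Add(131, Mul(69, 131)) = Add(131, 9039) = 9170)
Mul(-1, p) = Mul(-1, 9170) = -9170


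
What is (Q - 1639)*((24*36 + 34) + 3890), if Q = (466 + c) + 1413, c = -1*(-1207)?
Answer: 6928236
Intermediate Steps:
c = 1207
Q = 3086 (Q = (466 + 1207) + 1413 = 1673 + 1413 = 3086)
(Q - 1639)*((24*36 + 34) + 3890) = (3086 - 1639)*((24*36 + 34) + 3890) = 1447*((864 + 34) + 3890) = 1447*(898 + 3890) = 1447*4788 = 6928236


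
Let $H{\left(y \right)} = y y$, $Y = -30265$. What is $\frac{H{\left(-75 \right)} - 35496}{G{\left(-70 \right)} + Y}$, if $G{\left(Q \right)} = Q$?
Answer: $\frac{29871}{30335} \approx 0.9847$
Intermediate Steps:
$H{\left(y \right)} = y^{2}$
$\frac{H{\left(-75 \right)} - 35496}{G{\left(-70 \right)} + Y} = \frac{\left(-75\right)^{2} - 35496}{-70 - 30265} = \frac{5625 - 35496}{-30335} = \left(-29871\right) \left(- \frac{1}{30335}\right) = \frac{29871}{30335}$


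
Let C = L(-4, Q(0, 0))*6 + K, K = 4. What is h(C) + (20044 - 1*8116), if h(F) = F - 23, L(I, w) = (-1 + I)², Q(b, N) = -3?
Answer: 12059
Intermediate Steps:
C = 154 (C = (-1 - 4)²*6 + 4 = (-5)²*6 + 4 = 25*6 + 4 = 150 + 4 = 154)
h(F) = -23 + F
h(C) + (20044 - 1*8116) = (-23 + 154) + (20044 - 1*8116) = 131 + (20044 - 8116) = 131 + 11928 = 12059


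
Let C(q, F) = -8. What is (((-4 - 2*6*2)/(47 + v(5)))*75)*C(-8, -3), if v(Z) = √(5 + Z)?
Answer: 263200/733 - 5600*√10/733 ≈ 334.91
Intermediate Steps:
(((-4 - 2*6*2)/(47 + v(5)))*75)*C(-8, -3) = (((-4 - 2*6*2)/(47 + √(5 + 5)))*75)*(-8) = (((-4 - 12*2)/(47 + √10))*75)*(-8) = (((-4 - 24)/(47 + √10))*75)*(-8) = (-28/(47 + √10)*75)*(-8) = -2100/(47 + √10)*(-8) = 16800/(47 + √10)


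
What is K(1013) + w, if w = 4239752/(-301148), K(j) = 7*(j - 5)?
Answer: 530165134/75287 ≈ 7041.9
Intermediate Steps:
K(j) = -35 + 7*j (K(j) = 7*(-5 + j) = -35 + 7*j)
w = -1059938/75287 (w = 4239752*(-1/301148) = -1059938/75287 ≈ -14.079)
K(1013) + w = (-35 + 7*1013) - 1059938/75287 = (-35 + 7091) - 1059938/75287 = 7056 - 1059938/75287 = 530165134/75287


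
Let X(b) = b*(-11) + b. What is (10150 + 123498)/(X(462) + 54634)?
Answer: 66824/25007 ≈ 2.6722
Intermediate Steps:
X(b) = -10*b (X(b) = -11*b + b = -10*b)
(10150 + 123498)/(X(462) + 54634) = (10150 + 123498)/(-10*462 + 54634) = 133648/(-4620 + 54634) = 133648/50014 = 133648*(1/50014) = 66824/25007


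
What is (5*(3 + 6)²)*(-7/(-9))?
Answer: 315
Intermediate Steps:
(5*(3 + 6)²)*(-7/(-9)) = (5*9²)*(-7*(-⅑)) = (5*81)*(7/9) = 405*(7/9) = 315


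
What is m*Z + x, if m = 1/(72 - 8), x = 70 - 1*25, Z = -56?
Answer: 353/8 ≈ 44.125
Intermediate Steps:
x = 45 (x = 70 - 25 = 45)
m = 1/64 ≈ 0.015625
m*Z + x = (1/64)*(-56) + 45 = -7/8 + 45 = 353/8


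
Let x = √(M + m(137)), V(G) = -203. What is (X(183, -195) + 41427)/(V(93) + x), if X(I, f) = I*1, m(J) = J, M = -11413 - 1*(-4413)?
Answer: -1407805/8012 - 6935*I*√6863/8012 ≈ -175.71 - 71.707*I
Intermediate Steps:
M = -7000 (M = -11413 + 4413 = -7000)
x = I*√6863 (x = √(-7000 + 137) = √(-6863) = I*√6863 ≈ 82.843*I)
X(I, f) = I
(X(183, -195) + 41427)/(V(93) + x) = (183 + 41427)/(-203 + I*√6863) = 41610/(-203 + I*√6863)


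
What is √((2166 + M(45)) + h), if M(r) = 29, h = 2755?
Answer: 15*√22 ≈ 70.356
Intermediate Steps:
√((2166 + M(45)) + h) = √((2166 + 29) + 2755) = √(2195 + 2755) = √4950 = 15*√22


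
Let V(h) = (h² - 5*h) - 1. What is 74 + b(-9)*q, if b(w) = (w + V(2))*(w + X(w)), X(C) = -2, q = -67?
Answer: -11718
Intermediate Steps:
V(h) = -1 + h² - 5*h
b(w) = (-7 + w)*(-2 + w) (b(w) = (w + (-1 + 2² - 5*2))*(w - 2) = (w + (-1 + 4 - 10))*(-2 + w) = (w - 7)*(-2 + w) = (-7 + w)*(-2 + w))
74 + b(-9)*q = 74 + (14 + (-9)² - 9*(-9))*(-67) = 74 + (14 + 81 + 81)*(-67) = 74 + 176*(-67) = 74 - 11792 = -11718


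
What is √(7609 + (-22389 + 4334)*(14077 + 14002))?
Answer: 4*I*√31684921 ≈ 22516.0*I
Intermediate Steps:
√(7609 + (-22389 + 4334)*(14077 + 14002)) = √(7609 - 18055*28079) = √(7609 - 506966345) = √(-506958736) = 4*I*√31684921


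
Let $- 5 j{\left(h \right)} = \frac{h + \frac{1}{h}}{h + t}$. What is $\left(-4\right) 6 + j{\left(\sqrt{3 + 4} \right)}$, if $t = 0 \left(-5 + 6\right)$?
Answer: $- \frac{848}{35} \approx -24.229$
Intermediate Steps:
$t = 0$ ($t = 0 \cdot 1 = 0$)
$j{\left(h \right)} = - \frac{h + \frac{1}{h}}{5 h}$ ($j{\left(h \right)} = - \frac{\left(h + \frac{1}{h}\right) \frac{1}{h + 0}}{5} = - \frac{\left(h + \frac{1}{h}\right) \frac{1}{h}}{5} = - \frac{\frac{1}{h} \left(h + \frac{1}{h}\right)}{5} = - \frac{h + \frac{1}{h}}{5 h}$)
$\left(-4\right) 6 + j{\left(\sqrt{3 + 4} \right)} = \left(-4\right) 6 + \frac{-1 - \left(\sqrt{3 + 4}\right)^{2}}{5 \left(3 + 4\right)} = -24 + \frac{-1 - \left(\sqrt{7}\right)^{2}}{5 \cdot 7} = -24 + \frac{1}{5} \cdot \frac{1}{7} \left(-1 - 7\right) = -24 + \frac{1}{5} \cdot \frac{1}{7} \left(-8\right) = -24 - \frac{8}{35} = - \frac{848}{35}$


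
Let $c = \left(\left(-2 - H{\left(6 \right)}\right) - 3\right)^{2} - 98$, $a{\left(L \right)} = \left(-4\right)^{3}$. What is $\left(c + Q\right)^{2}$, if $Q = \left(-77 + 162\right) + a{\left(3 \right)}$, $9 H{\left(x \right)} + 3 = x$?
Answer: $\frac{190969}{81} \approx 2357.6$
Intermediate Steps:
$a{\left(L \right)} = -64$
$H{\left(x \right)} = - \frac{1}{3} + \frac{x}{9}$
$Q = 21$ ($Q = \left(-77 + 162\right) - 64 = 85 - 64 = 21$)
$c = - \frac{626}{9}$ ($c = \left(\left(-2 - \left(- \frac{1}{3} + \frac{1}{9} \cdot 6\right)\right) - 3\right)^{2} - 98 = \left(\left(-2 - \left(- \frac{1}{3} + \frac{2}{3}\right)\right) - 3\right)^{2} - 98 = \left(\left(-2 - \frac{1}{3}\right) - 3\right)^{2} - 98 = \left(- \frac{7}{3} - 3\right)^{2} - 98 = \left(- \frac{16}{3}\right)^{2} - 98 = \frac{256}{9} - 98 = - \frac{626}{9} \approx -69.556$)
$\left(c + Q\right)^{2} = \left(- \frac{626}{9} + 21\right)^{2} = \left(- \frac{437}{9}\right)^{2} = \frac{190969}{81}$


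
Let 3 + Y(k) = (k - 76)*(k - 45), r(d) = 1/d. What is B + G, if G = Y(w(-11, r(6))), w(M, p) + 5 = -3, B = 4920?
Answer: 9369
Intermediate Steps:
w(M, p) = -8 (w(M, p) = -5 - 3 = -8)
Y(k) = -3 + (-76 + k)*(-45 + k) (Y(k) = -3 + (k - 76)*(k - 45) = -3 + (-76 + k)*(-45 + k))
G = 4449 (G = 3417 + (-8)² - 121*(-8) = 3417 + 64 + 968 = 4449)
B + G = 4920 + 4449 = 9369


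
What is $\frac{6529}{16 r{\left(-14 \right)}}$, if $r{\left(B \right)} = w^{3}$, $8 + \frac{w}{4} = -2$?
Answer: $- \frac{6529}{1024000} \approx -0.006376$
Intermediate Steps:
$w = -40$ ($w = -32 + 4 \left(-2\right) = -32 - 8 = -40$)
$r{\left(B \right)} = -64000$ ($r{\left(B \right)} = \left(-40\right)^{3} = -64000$)
$\frac{6529}{16 r{\left(-14 \right)}} = \frac{6529}{16 \left(-64000\right)} = \frac{6529}{-1024000} = 6529 \left(- \frac{1}{1024000}\right) = - \frac{6529}{1024000}$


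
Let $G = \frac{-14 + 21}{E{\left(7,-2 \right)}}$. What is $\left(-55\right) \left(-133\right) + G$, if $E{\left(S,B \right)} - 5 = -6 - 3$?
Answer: $\frac{29253}{4} \approx 7313.3$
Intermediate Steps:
$E{\left(S,B \right)} = -4$ ($E{\left(S,B \right)} = 5 - 9 = -4$)
$G = - \frac{7}{4}$ ($G = \frac{-14 + 21}{-4} = 7 \left(- \frac{1}{4}\right) = - \frac{7}{4} \approx -1.75$)
$\left(-55\right) \left(-133\right) + G = \left(-55\right) \left(-133\right) - \frac{7}{4} = 7315 - \frac{7}{4} = \frac{29253}{4}$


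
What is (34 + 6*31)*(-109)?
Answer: -23980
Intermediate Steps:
(34 + 6*31)*(-109) = (34 + 186)*(-109) = 220*(-109) = -23980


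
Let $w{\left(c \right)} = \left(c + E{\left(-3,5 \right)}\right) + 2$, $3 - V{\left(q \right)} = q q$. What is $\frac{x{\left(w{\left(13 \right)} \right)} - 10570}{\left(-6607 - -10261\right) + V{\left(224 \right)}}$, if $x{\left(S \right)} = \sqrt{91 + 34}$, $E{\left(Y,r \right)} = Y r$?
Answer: $\frac{10570}{46519} - \frac{5 \sqrt{5}}{46519} \approx 0.22698$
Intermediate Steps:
$V{\left(q \right)} = 3 - q^{2}$ ($V{\left(q \right)} = 3 - q q = 3 - q^{2}$)
$w{\left(c \right)} = -13 + c$ ($w{\left(c \right)} = \left(c - 15\right) + 2 = \left(-15 + c\right) + 2 = -13 + c$)
$x{\left(S \right)} = 5 \sqrt{5}$ ($x{\left(S \right)} = \sqrt{125} = 5 \sqrt{5}$)
$\frac{x{\left(w{\left(13 \right)} \right)} - 10570}{\left(-6607 - -10261\right) + V{\left(224 \right)}} = \frac{5 \sqrt{5} - 10570}{\left(-6607 - -10261\right) + \left(3 - 224^{2}\right)} = \frac{-10570 + 5 \sqrt{5}}{\left(-6607 + 10261\right) + \left(3 - 50176\right)} = \frac{-10570 + 5 \sqrt{5}}{3654 + \left(3 - 50176\right)} = \frac{-10570 + 5 \sqrt{5}}{3654 - 50173} = \frac{-10570 + 5 \sqrt{5}}{-46519} = \left(-10570 + 5 \sqrt{5}\right) \left(- \frac{1}{46519}\right) = \frac{10570}{46519} - \frac{5 \sqrt{5}}{46519}$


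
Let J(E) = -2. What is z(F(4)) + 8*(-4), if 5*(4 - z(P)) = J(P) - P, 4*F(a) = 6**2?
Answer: -129/5 ≈ -25.800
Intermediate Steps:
F(a) = 9 (F(a) = (1/4)*6**2 = (1/4)*36 = 9)
z(P) = 22/5 + P/5 (z(P) = 4 - (-2 - P)/5 = 4 + (2/5 + P/5) = 22/5 + P/5)
z(F(4)) + 8*(-4) = (22/5 + (1/5)*9) + 8*(-4) = (22/5 + 9/5) - 32 = 31/5 - 32 = -129/5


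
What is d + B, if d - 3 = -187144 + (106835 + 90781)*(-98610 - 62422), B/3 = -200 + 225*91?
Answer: -31822626028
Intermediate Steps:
B = 60825 (B = 3*(-200 + 225*91) = 3*(-200 + 20475) = 3*20275 = 60825)
d = -31822686853 (d = 3 + (-187144 + (106835 + 90781)*(-98610 - 62422)) = 3 + (-187144 + 197616*(-161032)) = 3 + (-187144 - 31822499712) = 3 - 31822686856 = -31822686853)
d + B = -31822686853 + 60825 = -31822626028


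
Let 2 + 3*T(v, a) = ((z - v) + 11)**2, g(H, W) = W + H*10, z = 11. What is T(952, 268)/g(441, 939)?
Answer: 864898/16047 ≈ 53.898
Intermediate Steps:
g(H, W) = W + 10*H
T(v, a) = -2/3 + (22 - v)**2/3 (T(v, a) = -2/3 + ((11 - v) + 11)**2/3 = -2/3 + (22 - v)**2/3)
T(952, 268)/g(441, 939) = (-2/3 + (22 - 1*952)**2/3)/(939 + 10*441) = (-2/3 + (22 - 952)**2/3)/(939 + 4410) = (-2/3 + (1/3)*(-930)**2)/5349 = (-2/3 + (1/3)*864900)*(1/5349) = (-2/3 + 288300)*(1/5349) = (864898/3)*(1/5349) = 864898/16047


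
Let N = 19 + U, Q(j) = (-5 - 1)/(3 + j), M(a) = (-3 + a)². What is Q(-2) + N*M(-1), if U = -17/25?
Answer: 7178/25 ≈ 287.12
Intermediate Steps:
U = -17/25 (U = -17*1/25 = -17/25 ≈ -0.68000)
Q(j) = -6/(3 + j)
N = 458/25 (N = 19 - 17/25 = 458/25 ≈ 18.320)
Q(-2) + N*M(-1) = -6/(3 - 2) + 458*(-3 - 1)²/25 = -6/1 + (458/25)*(-4)² = -6*1 + (458/25)*16 = -6 + 7328/25 = 7178/25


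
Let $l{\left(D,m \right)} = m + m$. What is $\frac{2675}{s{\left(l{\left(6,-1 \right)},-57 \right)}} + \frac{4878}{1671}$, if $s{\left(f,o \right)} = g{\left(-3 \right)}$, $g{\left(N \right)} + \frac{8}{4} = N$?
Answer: $- \frac{296369}{557} \approx -532.08$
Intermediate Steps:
$l{\left(D,m \right)} = 2 m$
$g{\left(N \right)} = -2 + N$
$s{\left(f,o \right)} = -5$ ($s{\left(f,o \right)} = -2 - 3 = -5$)
$\frac{2675}{s{\left(l{\left(6,-1 \right)},-57 \right)}} + \frac{4878}{1671} = \frac{2675}{-5} + \frac{4878}{1671} = 2675 \left(- \frac{1}{5}\right) + 4878 \cdot \frac{1}{1671} = -535 + \frac{1626}{557} = - \frac{296369}{557}$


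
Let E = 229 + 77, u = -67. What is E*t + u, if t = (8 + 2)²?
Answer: 30533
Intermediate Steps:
E = 306
t = 100 (t = 10² = 100)
E*t + u = 306*100 - 67 = 30600 - 67 = 30533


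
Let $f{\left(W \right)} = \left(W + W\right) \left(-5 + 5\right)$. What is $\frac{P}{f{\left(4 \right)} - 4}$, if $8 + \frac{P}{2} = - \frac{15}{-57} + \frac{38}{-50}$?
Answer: $\frac{2018}{475} \approx 4.2484$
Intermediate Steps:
$f{\left(W \right)} = 0$ ($f{\left(W \right)} = 2 W 0 = 0$)
$P = - \frac{8072}{475}$ ($P = -16 + 2 \left(- \frac{15}{-57} + \frac{38}{-50}\right) = -16 + 2 \left(\left(-15\right) \left(- \frac{1}{57}\right) + 38 \left(- \frac{1}{50}\right)\right) = -16 + 2 \left(\frac{5}{19} - \frac{19}{25}\right) = -16 + 2 \left(- \frac{236}{475}\right) = -16 - \frac{472}{475} = - \frac{8072}{475} \approx -16.994$)
$\frac{P}{f{\left(4 \right)} - 4} = \frac{1}{0 - 4} \left(- \frac{8072}{475}\right) = \frac{1}{-4} \left(- \frac{8072}{475}\right) = \left(- \frac{1}{4}\right) \left(- \frac{8072}{475}\right) = \frac{2018}{475}$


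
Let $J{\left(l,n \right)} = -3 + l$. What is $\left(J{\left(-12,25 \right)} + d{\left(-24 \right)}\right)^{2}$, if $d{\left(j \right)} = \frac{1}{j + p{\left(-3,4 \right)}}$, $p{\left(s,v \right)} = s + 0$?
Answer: $\frac{164836}{729} \approx 226.11$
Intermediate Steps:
$p{\left(s,v \right)} = s$
$d{\left(j \right)} = \frac{1}{-3 + j}$ ($d{\left(j \right)} = \frac{1}{j - 3} = \frac{1}{-3 + j}$)
$\left(J{\left(-12,25 \right)} + d{\left(-24 \right)}\right)^{2} = \left(\left(-3 - 12\right) + \frac{1}{-3 - 24}\right)^{2} = \left(-15 + \frac{1}{-27}\right)^{2} = \left(-15 - \frac{1}{27}\right)^{2} = \left(- \frac{406}{27}\right)^{2} = \frac{164836}{729}$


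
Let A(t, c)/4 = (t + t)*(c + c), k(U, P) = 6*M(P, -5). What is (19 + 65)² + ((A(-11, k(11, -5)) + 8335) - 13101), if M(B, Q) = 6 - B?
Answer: -9326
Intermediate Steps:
k(U, P) = 36 - 6*P (k(U, P) = 6*(6 - P) = 36 - 6*P)
A(t, c) = 16*c*t (A(t, c) = 4*((t + t)*(c + c)) = 4*((2*t)*(2*c)) = 4*(4*c*t) = 16*c*t)
(19 + 65)² + ((A(-11, k(11, -5)) + 8335) - 13101) = (19 + 65)² + ((16*(36 - 6*(-5))*(-11) + 8335) - 13101) = 84² + ((16*(36 + 30)*(-11) + 8335) - 13101) = 7056 + ((16*66*(-11) + 8335) - 13101) = 7056 + ((-11616 + 8335) - 13101) = 7056 + (-3281 - 13101) = 7056 - 16382 = -9326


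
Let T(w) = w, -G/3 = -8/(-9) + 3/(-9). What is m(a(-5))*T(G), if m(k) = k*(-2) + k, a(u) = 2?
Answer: 10/3 ≈ 3.3333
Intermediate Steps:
G = -5/3 (G = -3*(-8/(-9) + 3/(-9)) = -3*(-8*(-⅑) + 3*(-⅑)) = -3*(8/9 - ⅓) = -3*5/9 = -5/3 ≈ -1.6667)
m(k) = -k (m(k) = -2*k + k = -k)
m(a(-5))*T(G) = -1*2*(-5/3) = -2*(-5/3) = 10/3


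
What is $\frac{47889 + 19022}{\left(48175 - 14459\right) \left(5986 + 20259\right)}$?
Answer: $\frac{66911}{884876420} \approx 7.5616 \cdot 10^{-5}$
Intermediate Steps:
$\frac{47889 + 19022}{\left(48175 - 14459\right) \left(5986 + 20259\right)} = \frac{66911}{33716 \cdot 26245} = \frac{66911}{884876420}$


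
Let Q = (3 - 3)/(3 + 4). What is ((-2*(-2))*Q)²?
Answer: 0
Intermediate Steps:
Q = 0 (Q = 0/7 = 0*(⅐) = 0)
((-2*(-2))*Q)² = (-2*(-2)*0)² = (4*0)² = 0² = 0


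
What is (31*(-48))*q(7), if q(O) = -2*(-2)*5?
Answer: -29760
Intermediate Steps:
q(O) = 20 (q(O) = 4*5 = 20)
(31*(-48))*q(7) = (31*(-48))*20 = -1488*20 = -29760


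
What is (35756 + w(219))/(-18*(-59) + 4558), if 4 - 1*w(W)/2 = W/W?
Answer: 17881/2810 ≈ 6.3633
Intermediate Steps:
w(W) = 6 (w(W) = 8 - 2*W/W = 8 - 2*1 = 8 - 2 = 6)
(35756 + w(219))/(-18*(-59) + 4558) = (35756 + 6)/(-18*(-59) + 4558) = 35762/(1062 + 4558) = 35762/5620 = 35762*(1/5620) = 17881/2810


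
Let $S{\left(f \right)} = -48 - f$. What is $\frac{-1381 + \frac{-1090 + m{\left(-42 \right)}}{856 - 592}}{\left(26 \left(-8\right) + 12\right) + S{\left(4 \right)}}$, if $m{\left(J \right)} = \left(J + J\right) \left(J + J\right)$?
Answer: $\frac{179309}{32736} \approx 5.4774$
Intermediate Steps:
$m{\left(J \right)} = 4 J^{2}$ ($m{\left(J \right)} = 2 J 2 J = 4 J^{2}$)
$\frac{-1381 + \frac{-1090 + m{\left(-42 \right)}}{856 - 592}}{\left(26 \left(-8\right) + 12\right) + S{\left(4 \right)}} = \frac{-1381 + \frac{-1090 + 4 \left(-42\right)^{2}}{856 - 592}}{\left(26 \left(-8\right) + 12\right) - 52} = \frac{-1381 + \frac{-1090 + 4 \cdot 1764}{264}}{\left(-208 + 12\right) - 52} = \frac{-1381 + \left(-1090 + 7056\right) \frac{1}{264}}{-196 - 52} = \frac{-1381 + 5966 \cdot \frac{1}{264}}{-248} = \left(-1381 + \frac{2983}{132}\right) \left(- \frac{1}{248}\right) = \left(- \frac{179309}{132}\right) \left(- \frac{1}{248}\right) = \frac{179309}{32736}$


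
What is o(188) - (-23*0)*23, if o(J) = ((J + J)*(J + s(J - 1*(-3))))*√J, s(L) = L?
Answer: 285008*√47 ≈ 1.9539e+6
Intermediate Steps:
o(J) = 2*J^(3/2)*(3 + 2*J) (o(J) = ((J + J)*(J + (J - 1*(-3))))*√J = ((2*J)*(J + (J + 3)))*√J = ((2*J)*(J + (3 + J)))*√J = ((2*J)*(3 + 2*J))*√J = (2*J*(3 + 2*J))*√J = 2*J^(3/2)*(3 + 2*J))
o(188) - (-23*0)*23 = 188^(3/2)*(6 + 4*188) - (-23*0)*23 = (376*√47)*(6 + 752) - 0*23 = (376*√47)*758 - 1*0 = 285008*√47 + 0 = 285008*√47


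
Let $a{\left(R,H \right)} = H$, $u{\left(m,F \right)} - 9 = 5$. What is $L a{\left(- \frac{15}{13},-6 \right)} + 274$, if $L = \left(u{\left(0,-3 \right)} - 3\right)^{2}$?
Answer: $-452$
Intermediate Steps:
$u{\left(m,F \right)} = 14$ ($u{\left(m,F \right)} = 9 + 5 = 14$)
$L = 121$ ($L = \left(14 - 3\right)^{2} = 11^{2} = 121$)
$L a{\left(- \frac{15}{13},-6 \right)} + 274 = 121 \left(-6\right) + 274 = -726 + 274 = -452$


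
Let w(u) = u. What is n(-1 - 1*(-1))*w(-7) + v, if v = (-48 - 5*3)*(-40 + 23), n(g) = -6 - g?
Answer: 1113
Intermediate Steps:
v = 1071 (v = (-48 - 15)*(-17) = -63*(-17) = 1071)
n(-1 - 1*(-1))*w(-7) + v = (-6 - (-1 - 1*(-1)))*(-7) + 1071 = (-6 - (-1 + 1))*(-7) + 1071 = (-6 - 1*0)*(-7) + 1071 = (-6 + 0)*(-7) + 1071 = -6*(-7) + 1071 = 42 + 1071 = 1113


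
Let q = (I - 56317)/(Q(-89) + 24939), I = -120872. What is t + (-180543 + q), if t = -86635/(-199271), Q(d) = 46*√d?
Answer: (-1654937285828*√89 + 897263155830621*I)/(199271*(-24939*I + 46*√89)) ≈ -1.8055e+5 + 0.12359*I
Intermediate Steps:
q = -177189/(24939 + 46*I*√89) (q = (-120872 - 56317)/(46*√(-89) + 24939) = -177189/(46*(I*√89) + 24939) = -177189/(46*I*√89 + 24939) = -177189/(24939 + 46*I*√89) ≈ -7.1027 + 0.12359*I)
t = 86635/199271 (t = -86635*(-1/199271) = 86635/199271 ≈ 0.43476)
t + (-180543 + q) = 86635/199271 + (-180543 + (-4418916471/622142045 + 8150694*I*√89/622142045)) = 86635/199271 + (-112327810146906/622142045 + 8150694*I*√89/622142045) = -22383621156508036951/123974867449195 + 8150694*I*√89/622142045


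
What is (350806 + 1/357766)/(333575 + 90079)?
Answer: 11409678127/13778999724 ≈ 0.82805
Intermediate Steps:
(350806 + 1/357766)/(333575 + 90079) = (350806 + 1/357766)/423654 = (125506459397/357766)*(1/423654) = 11409678127/13778999724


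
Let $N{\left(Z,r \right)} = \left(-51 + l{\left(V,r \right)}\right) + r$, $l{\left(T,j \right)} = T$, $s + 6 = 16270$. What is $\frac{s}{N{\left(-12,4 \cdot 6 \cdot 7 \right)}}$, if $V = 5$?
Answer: $\frac{8132}{61} \approx 133.31$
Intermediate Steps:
$s = 16264$ ($s = -6 + 16270 = 16264$)
$N{\left(Z,r \right)} = -46 + r$ ($N{\left(Z,r \right)} = \left(-51 + 5\right) + r = -46 + r$)
$\frac{s}{N{\left(-12,4 \cdot 6 \cdot 7 \right)}} = \frac{16264}{-46 + 4 \cdot 6 \cdot 7} = \frac{16264}{-46 + 24 \cdot 7} = \frac{16264}{-46 + 168} = \frac{16264}{122} = 16264 \cdot \frac{1}{122} = \frac{8132}{61}$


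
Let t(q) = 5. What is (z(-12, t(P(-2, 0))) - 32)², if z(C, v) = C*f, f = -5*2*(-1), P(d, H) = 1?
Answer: 23104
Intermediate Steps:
f = 10 (f = -10*(-1) = 10)
z(C, v) = 10*C (z(C, v) = C*10 = 10*C)
(z(-12, t(P(-2, 0))) - 32)² = (10*(-12) - 32)² = (-120 - 32)² = (-152)² = 23104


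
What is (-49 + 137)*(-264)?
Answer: -23232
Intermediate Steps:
(-49 + 137)*(-264) = 88*(-264) = -23232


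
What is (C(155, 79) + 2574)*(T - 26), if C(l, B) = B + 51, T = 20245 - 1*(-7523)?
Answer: 75014368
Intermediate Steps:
T = 27768 (T = 20245 + 7523 = 27768)
C(l, B) = 51 + B
(C(155, 79) + 2574)*(T - 26) = ((51 + 79) + 2574)*(27768 - 26) = (130 + 2574)*27742 = 2704*27742 = 75014368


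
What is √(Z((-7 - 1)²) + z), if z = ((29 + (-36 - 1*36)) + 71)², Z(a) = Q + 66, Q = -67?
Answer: 3*√87 ≈ 27.982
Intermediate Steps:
Z(a) = -1 (Z(a) = -67 + 66 = -1)
z = 784 (z = ((29 + (-36 - 36)) + 71)² = ((29 - 72) + 71)² = (-43 + 71)² = 28² = 784)
√(Z((-7 - 1)²) + z) = √(-1 + 784) = √783 = 3*√87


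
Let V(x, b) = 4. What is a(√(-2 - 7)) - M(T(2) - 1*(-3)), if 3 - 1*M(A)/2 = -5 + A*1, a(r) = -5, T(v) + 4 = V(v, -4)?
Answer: -15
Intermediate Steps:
T(v) = 0 (T(v) = -4 + 4 = 0)
M(A) = 16 - 2*A (M(A) = 6 - 2*(-5 + A*1) = 6 - 2*(-5 + A) = 6 + (10 - 2*A) = 16 - 2*A)
a(√(-2 - 7)) - M(T(2) - 1*(-3)) = -5 - (16 - 2*(0 - 1*(-3))) = -5 - (16 - 2*(0 + 3)) = -5 - (16 - 2*3) = -5 - (16 - 6) = -5 - 1*10 = -5 - 10 = -15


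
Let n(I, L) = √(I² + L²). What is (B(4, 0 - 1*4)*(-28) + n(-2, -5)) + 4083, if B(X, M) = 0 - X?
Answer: 4195 + √29 ≈ 4200.4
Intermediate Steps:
B(X, M) = -X
(B(4, 0 - 1*4)*(-28) + n(-2, -5)) + 4083 = (-1*4*(-28) + √((-2)² + (-5)²)) + 4083 = (-4*(-28) + √(4 + 25)) + 4083 = (112 + √29) + 4083 = 4195 + √29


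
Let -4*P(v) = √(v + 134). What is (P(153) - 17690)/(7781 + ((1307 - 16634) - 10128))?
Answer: 8845/8837 + √287/70696 ≈ 1.0011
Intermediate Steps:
P(v) = -√(134 + v)/4 (P(v) = -√(v + 134)/4 = -√(134 + v)/4)
(P(153) - 17690)/(7781 + ((1307 - 16634) - 10128)) = (-√(134 + 153)/4 - 17690)/(7781 + ((1307 - 16634) - 10128)) = (-√287/4 - 17690)/(7781 + (-15327 - 10128)) = (-17690 - √287/4)/(7781 - 25455) = (-17690 - √287/4)/(-17674) = (-17690 - √287/4)*(-1/17674) = 8845/8837 + √287/70696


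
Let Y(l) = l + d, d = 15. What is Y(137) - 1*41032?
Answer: -40880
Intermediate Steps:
Y(l) = 15 + l (Y(l) = l + 15 = 15 + l)
Y(137) - 1*41032 = (15 + 137) - 1*41032 = 152 - 41032 = -40880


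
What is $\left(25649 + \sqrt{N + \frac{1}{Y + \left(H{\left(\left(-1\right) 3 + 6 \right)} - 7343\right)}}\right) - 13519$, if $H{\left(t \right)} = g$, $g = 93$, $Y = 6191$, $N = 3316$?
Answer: $12130 + \frac{\sqrt{3718829937}}{1059} \approx 12188.0$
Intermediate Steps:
$H{\left(t \right)} = 93$
$\left(25649 + \sqrt{N + \frac{1}{Y + \left(H{\left(\left(-1\right) 3 + 6 \right)} - 7343\right)}}\right) - 13519 = \left(25649 + \sqrt{3316 + \frac{1}{6191 + \left(93 - 7343\right)}}\right) - 13519 = \left(25649 + \sqrt{3316 + \frac{1}{6191 - 7250}}\right) - 13519 = \left(25649 + \sqrt{3316 + \frac{1}{-1059}}\right) - 13519 = \left(25649 + \sqrt{3316 - \frac{1}{1059}}\right) - 13519 = \left(25649 + \sqrt{\frac{3511643}{1059}}\right) - 13519 = \left(25649 + \frac{\sqrt{3718829937}}{1059}\right) - 13519 = 12130 + \frac{\sqrt{3718829937}}{1059}$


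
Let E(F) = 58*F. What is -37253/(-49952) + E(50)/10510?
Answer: 53638983/52499552 ≈ 1.0217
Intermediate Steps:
-37253/(-49952) + E(50)/10510 = -37253/(-49952) + (58*50)/10510 = -37253*(-1/49952) + 2900*(1/10510) = 37253/49952 + 290/1051 = 53638983/52499552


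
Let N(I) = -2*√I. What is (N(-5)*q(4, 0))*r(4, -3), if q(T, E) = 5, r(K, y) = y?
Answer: 30*I*√5 ≈ 67.082*I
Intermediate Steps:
(N(-5)*q(4, 0))*r(4, -3) = (-2*I*√5*5)*(-3) = -10*I*√5*(-3) = 30*I*√5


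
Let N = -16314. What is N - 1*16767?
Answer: -33081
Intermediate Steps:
N - 1*16767 = -16314 - 1*16767 = -16314 - 16767 = -33081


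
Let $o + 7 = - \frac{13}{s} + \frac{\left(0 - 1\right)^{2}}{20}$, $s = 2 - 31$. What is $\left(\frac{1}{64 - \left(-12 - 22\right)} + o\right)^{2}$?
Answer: $\frac{34036191121}{807696400} \approx 42.14$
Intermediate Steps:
$s = -29$
$o = - \frac{3771}{580}$ ($o = -7 + \left(- \frac{13}{-29} + \frac{\left(0 - 1\right)^{2}}{20}\right) = -7 + \left(\left(-13\right) \left(- \frac{1}{29}\right) + \left(-1\right)^{2} \cdot \frac{1}{20}\right) = -7 + \left(\frac{13}{29} + 1 \cdot \frac{1}{20}\right) = -7 + \left(\frac{13}{29} + \frac{1}{20}\right) = -7 + \frac{289}{580} = - \frac{3771}{580} \approx -6.5017$)
$\left(\frac{1}{64 - \left(-12 - 22\right)} + o\right)^{2} = \left(\frac{1}{64 - \left(-12 - 22\right)} - \frac{3771}{580}\right)^{2} = \left(\frac{1}{64 - -34} - \frac{3771}{580}\right)^{2} = \left(\frac{1}{64 + 34} - \frac{3771}{580}\right)^{2} = \left(\frac{1}{98} - \frac{3771}{580}\right)^{2} = \left(- \frac{184489}{28420}\right)^{2} = \frac{34036191121}{807696400}$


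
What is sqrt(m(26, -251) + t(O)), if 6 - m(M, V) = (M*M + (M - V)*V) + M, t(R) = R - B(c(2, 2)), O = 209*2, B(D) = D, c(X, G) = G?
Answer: sqrt(69247) ≈ 263.15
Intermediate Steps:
O = 418
t(R) = -2 + R (t(R) = R - 1*2 = R - 2 = -2 + R)
m(M, V) = 6 - M - M**2 - V*(M - V) (m(M, V) = 6 - ((M*M + (M - V)*V) + M) = 6 - ((M**2 + V*(M - V)) + M) = 6 - (M + M**2 + V*(M - V)) = 6 + (-M - M**2 - V*(M - V)) = 6 - M - M**2 - V*(M - V))
sqrt(m(26, -251) + t(O)) = sqrt((6 + (-251)**2 - 1*26 - 1*26**2 - 1*26*(-251)) + (-2 + 418)) = sqrt((6 + 63001 - 26 - 1*676 + 6526) + 416) = sqrt((6 + 63001 - 26 - 676 + 6526) + 416) = sqrt(68831 + 416) = sqrt(69247)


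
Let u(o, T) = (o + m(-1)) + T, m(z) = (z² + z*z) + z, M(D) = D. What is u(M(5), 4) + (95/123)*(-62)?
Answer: -4660/123 ≈ -37.886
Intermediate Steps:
m(z) = z + 2*z² (m(z) = (z² + z²) + z = 2*z² + z = z + 2*z²)
u(o, T) = 1 + T + o (u(o, T) = (o - (1 + 2*(-1))) + T = (o - (1 - 2)) + T = (o - 1*(-1)) + T = (o + 1) + T = (1 + o) + T = 1 + T + o)
u(M(5), 4) + (95/123)*(-62) = (1 + 4 + 5) + (95/123)*(-62) = 10 + (95*(1/123))*(-62) = 10 + (95/123)*(-62) = 10 - 5890/123 = -4660/123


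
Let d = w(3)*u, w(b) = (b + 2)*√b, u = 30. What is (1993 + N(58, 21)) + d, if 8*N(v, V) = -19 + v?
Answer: 15983/8 + 150*√3 ≈ 2257.7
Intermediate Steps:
w(b) = √b*(2 + b) (w(b) = (2 + b)*√b = √b*(2 + b))
d = 150*√3 (d = (√3*(2 + 3))*30 = (√3*5)*30 = (5*√3)*30 = 150*√3 ≈ 259.81)
N(v, V) = -19/8 + v/8 (N(v, V) = (-19 + v)/8 = -19/8 + v/8)
(1993 + N(58, 21)) + d = (1993 + (-19/8 + (⅛)*58)) + 150*√3 = (1993 + (-19/8 + 29/4)) + 150*√3 = (1993 + 39/8) + 150*√3 = 15983/8 + 150*√3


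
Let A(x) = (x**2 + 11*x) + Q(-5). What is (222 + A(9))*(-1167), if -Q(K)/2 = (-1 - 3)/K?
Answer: -2336334/5 ≈ -4.6727e+5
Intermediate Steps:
Q(K) = 8/K (Q(K) = -2*(-1 - 3)/K = -(-8)/K = 8/K)
A(x) = -8/5 + x**2 + 11*x (A(x) = (x**2 + 11*x) + 8/(-5) = (x**2 + 11*x) + 8*(-1/5) = (x**2 + 11*x) - 8/5 = -8/5 + x**2 + 11*x)
(222 + A(9))*(-1167) = (222 + (-8/5 + 9**2 + 11*9))*(-1167) = (222 + (-8/5 + 81 + 99))*(-1167) = (222 + 892/5)*(-1167) = (2002/5)*(-1167) = -2336334/5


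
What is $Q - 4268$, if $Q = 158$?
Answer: $-4110$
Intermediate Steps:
$Q - 4268 = 158 - 4268 = -4110$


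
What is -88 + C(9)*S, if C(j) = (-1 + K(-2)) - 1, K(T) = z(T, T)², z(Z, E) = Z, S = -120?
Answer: -328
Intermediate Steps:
K(T) = T²
C(j) = 2 (C(j) = (-1 + (-2)²) - 1 = (-1 + 4) - 1 = 3 - 1 = 2)
-88 + C(9)*S = -88 + 2*(-120) = -88 - 240 = -328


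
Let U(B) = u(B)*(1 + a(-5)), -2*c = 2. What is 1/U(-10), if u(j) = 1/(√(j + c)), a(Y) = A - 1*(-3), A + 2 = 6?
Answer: I*√11/8 ≈ 0.41458*I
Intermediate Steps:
A = 4 (A = -2 + 6 = 4)
c = -1 (c = -½*2 = -1)
a(Y) = 7 (a(Y) = 4 - 1*(-3) = 4 + 3 = 7)
u(j) = (-1 + j)^(-½) (u(j) = 1/(√(j - 1)) = 1/(√(-1 + j)) = (-1 + j)^(-½))
U(B) = 8/√(-1 + B) (U(B) = (1 + 7)/√(-1 + B) = 8/√(-1 + B))
1/U(-10) = 1/(8/√(-1 - 10)) = 1/(8/√(-11)) = 1/(8*(-I*√11/11)) = 1/(-8*I*√11/11) = I*√11/8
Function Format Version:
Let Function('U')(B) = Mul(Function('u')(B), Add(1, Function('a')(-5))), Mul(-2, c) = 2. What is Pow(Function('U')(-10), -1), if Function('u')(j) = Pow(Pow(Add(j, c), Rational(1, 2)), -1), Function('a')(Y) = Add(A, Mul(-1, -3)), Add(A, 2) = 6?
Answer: Mul(Rational(1, 8), I, Pow(11, Rational(1, 2))) ≈ Mul(0.41458, I)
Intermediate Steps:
A = 4 (A = Add(-2, 6) = 4)
c = -1 (c = Mul(Rational(-1, 2), 2) = -1)
Function('a')(Y) = 7 (Function('a')(Y) = Add(4, Mul(-1, -3)) = Add(4, 3) = 7)
Function('u')(j) = Pow(Add(-1, j), Rational(-1, 2)) (Function('u')(j) = Pow(Pow(Add(j, -1), Rational(1, 2)), -1) = Pow(Pow(Add(-1, j), Rational(1, 2)), -1) = Pow(Add(-1, j), Rational(-1, 2)))
Function('U')(B) = Mul(8, Pow(Add(-1, B), Rational(-1, 2))) (Function('U')(B) = Mul(Pow(Add(-1, B), Rational(-1, 2)), Add(1, 7)) = Mul(Pow(Add(-1, B), Rational(-1, 2)), 8) = Mul(8, Pow(Add(-1, B), Rational(-1, 2))))
Pow(Function('U')(-10), -1) = Pow(Mul(8, Pow(Add(-1, -10), Rational(-1, 2))), -1) = Pow(Mul(8, Pow(-11, Rational(-1, 2))), -1) = Pow(Mul(8, Mul(Rational(-1, 11), I, Pow(11, Rational(1, 2)))), -1) = Pow(Mul(Rational(-8, 11), I, Pow(11, Rational(1, 2))), -1) = Mul(Rational(1, 8), I, Pow(11, Rational(1, 2)))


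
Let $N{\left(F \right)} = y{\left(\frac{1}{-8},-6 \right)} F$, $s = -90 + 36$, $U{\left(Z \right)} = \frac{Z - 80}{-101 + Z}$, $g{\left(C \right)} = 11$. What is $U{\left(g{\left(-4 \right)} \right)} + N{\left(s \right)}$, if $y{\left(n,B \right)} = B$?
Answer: $\frac{9743}{30} \approx 324.77$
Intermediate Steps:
$U{\left(Z \right)} = \frac{-80 + Z}{-101 + Z}$
$s = -54$
$N{\left(F \right)} = - 6 F$
$U{\left(g{\left(-4 \right)} \right)} + N{\left(s \right)} = \frac{-80 + 11}{-101 + 11} - -324 = \frac{1}{-90} \left(-69\right) + 324 = \left(- \frac{1}{90}\right) \left(-69\right) + 324 = \frac{23}{30} + 324 = \frac{9743}{30}$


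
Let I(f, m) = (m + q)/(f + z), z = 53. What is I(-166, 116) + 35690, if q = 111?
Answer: 4032743/113 ≈ 35688.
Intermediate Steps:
I(f, m) = (111 + m)/(53 + f) (I(f, m) = (m + 111)/(f + 53) = (111 + m)/(53 + f))
I(-166, 116) + 35690 = (111 + 116)/(53 - 166) + 35690 = 227/(-113) + 35690 = -1/113*227 + 35690 = -227/113 + 35690 = 4032743/113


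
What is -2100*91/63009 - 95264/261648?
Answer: -388912654/114487353 ≈ -3.3970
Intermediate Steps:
-2100*91/63009 - 95264/261648 = -191100*1/63009 - 95264*1/261648 = -63700/21003 - 5954/16353 = -388912654/114487353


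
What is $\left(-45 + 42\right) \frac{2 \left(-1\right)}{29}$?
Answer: $\frac{6}{29} \approx 0.2069$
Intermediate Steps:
$\left(-45 + 42\right) \frac{2 \left(-1\right)}{29} = - 3 \left(\left(-2\right) \frac{1}{29}\right) = \left(-3\right) \left(- \frac{2}{29}\right) = \frac{6}{29}$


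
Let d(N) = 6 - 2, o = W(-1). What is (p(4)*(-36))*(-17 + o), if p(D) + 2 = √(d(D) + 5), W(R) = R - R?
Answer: 612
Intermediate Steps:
W(R) = 0
o = 0
d(N) = 4
p(D) = 1 (p(D) = -2 + √(4 + 5) = -2 + √9 = -2 + 3 = 1)
(p(4)*(-36))*(-17 + o) = (1*(-36))*(-17 + 0) = -36*(-17) = 612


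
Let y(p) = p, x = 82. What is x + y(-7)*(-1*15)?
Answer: 187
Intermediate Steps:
x + y(-7)*(-1*15) = 82 - (-7)*15 = 82 - 7*(-15) = 82 + 105 = 187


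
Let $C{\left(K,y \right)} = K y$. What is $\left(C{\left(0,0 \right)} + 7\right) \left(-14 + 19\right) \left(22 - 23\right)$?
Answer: $-35$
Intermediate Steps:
$\left(C{\left(0,0 \right)} + 7\right) \left(-14 + 19\right) \left(22 - 23\right) = \left(0 \cdot 0 + 7\right) \left(-14 + 19\right) \left(22 - 23\right) = \left(0 + 7\right) 5 \left(-1\right) = 7 \cdot 5 \left(-1\right) = 35 \left(-1\right) = -35$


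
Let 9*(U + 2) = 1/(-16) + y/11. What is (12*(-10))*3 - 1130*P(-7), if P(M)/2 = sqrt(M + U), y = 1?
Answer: -360 - 565*I*sqrt(156761)/33 ≈ -360.0 - 6778.8*I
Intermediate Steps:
U = -3163/1584 (U = -2 + (1/(-16) + 1/11)/9 = -2 + (1*(-1/16) + 1*(1/11))/9 = -2 + (-1/16 + 1/11)/9 = -2 + (1/9)*(5/176) = -2 + 5/1584 = -3163/1584 ≈ -1.9968)
P(M) = 2*sqrt(-3163/1584 + M) (P(M) = 2*sqrt(M - 3163/1584) = 2*sqrt(-3163/1584 + M))
(12*(-10))*3 - 1130*P(-7) = (12*(-10))*3 - 565*sqrt(-34793 + 17424*(-7))/33 = -120*3 - 565*sqrt(-34793 - 121968)/33 = -360 - 565*sqrt(-156761)/33 = -360 - 565*I*sqrt(156761)/33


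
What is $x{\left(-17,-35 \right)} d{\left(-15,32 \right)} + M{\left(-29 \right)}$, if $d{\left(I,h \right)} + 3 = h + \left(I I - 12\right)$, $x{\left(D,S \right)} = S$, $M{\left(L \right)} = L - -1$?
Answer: $-8498$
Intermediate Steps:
$M{\left(L \right)} = 1 + L$ ($M{\left(L \right)} = L + 1 = 1 + L$)
$d{\left(I,h \right)} = -15 + h + I^{2}$ ($d{\left(I,h \right)} = -3 + \left(h + \left(I I - 12\right)\right) = -3 + \left(h + \left(I^{2} - 12\right)\right) = -3 + \left(h + \left(-12 + I^{2}\right)\right) = -3 + \left(-12 + h + I^{2}\right) = -15 + h + I^{2}$)
$x{\left(-17,-35 \right)} d{\left(-15,32 \right)} + M{\left(-29 \right)} = - 35 \left(-15 + 32 + \left(-15\right)^{2}\right) + \left(1 - 29\right) = - 35 \left(-15 + 32 + 225\right) - 28 = \left(-35\right) 242 - 28 = -8470 - 28 = -8498$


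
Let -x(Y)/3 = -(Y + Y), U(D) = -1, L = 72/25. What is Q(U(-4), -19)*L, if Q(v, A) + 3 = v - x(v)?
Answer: 144/25 ≈ 5.7600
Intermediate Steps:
L = 72/25 (L = 72*(1/25) = 72/25 ≈ 2.8800)
x(Y) = 6*Y (x(Y) = -(-3)*(Y + Y) = -(-3)*2*Y = -(-6)*Y = 6*Y)
Q(v, A) = -3 - 5*v (Q(v, A) = -3 + (v - 6*v) = -3 - 5*v)
Q(U(-4), -19)*L = (-3 - 5*(-1))*(72/25) = (-3 + 5)*(72/25) = 2*(72/25) = 144/25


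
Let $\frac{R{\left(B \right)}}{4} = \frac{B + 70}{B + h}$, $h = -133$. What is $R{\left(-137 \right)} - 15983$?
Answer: $- \frac{2157571}{135} \approx -15982.0$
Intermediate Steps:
$R{\left(B \right)} = \frac{4 \left(70 + B\right)}{-133 + B}$ ($R{\left(B \right)} = 4 \frac{B + 70}{B - 133} = 4 \frac{70 + B}{-133 + B} = \frac{4 \left(70 + B\right)}{-133 + B}$)
$R{\left(-137 \right)} - 15983 = \frac{4 \left(70 - 137\right)}{-133 - 137} - 15983 = 4 \frac{1}{-270} \left(-67\right) - 15983 = 4 \left(- \frac{1}{270}\right) \left(-67\right) - 15983 = \frac{134}{135} - 15983 = - \frac{2157571}{135}$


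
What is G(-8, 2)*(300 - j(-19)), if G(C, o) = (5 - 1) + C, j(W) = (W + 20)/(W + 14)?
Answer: -6004/5 ≈ -1200.8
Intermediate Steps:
j(W) = (20 + W)/(14 + W)
G(C, o) = 4 + C
G(-8, 2)*(300 - j(-19)) = (4 - 8)*(300 - (20 - 19)/(14 - 19)) = -4*(300 - 1/(-5)) = -4*(300 - (-1)/5) = -4*(300 - 1*(-1/5)) = -4*(300 + 1/5) = -4*1501/5 = -6004/5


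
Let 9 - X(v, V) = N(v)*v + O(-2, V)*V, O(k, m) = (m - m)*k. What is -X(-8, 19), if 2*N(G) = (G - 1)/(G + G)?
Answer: -45/4 ≈ -11.250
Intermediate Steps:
N(G) = (-1 + G)/(4*G) (N(G) = ((G - 1)/(G + G))/2 = ((-1 + G)/((2*G)))/2 = ((-1 + G)*(1/(2*G)))/2 = ((-1 + G)/(2*G))/2 = (-1 + G)/(4*G))
O(k, m) = 0 (O(k, m) = 0*k = 0)
X(v, V) = 37/4 - v/4 (X(v, V) = 9 - (((-1 + v)/(4*v))*v + 0*V) = 9 - ((-¼ + v/4) + 0) = 9 - (-¼ + v/4) = 9 + (¼ - v/4) = 37/4 - v/4)
-X(-8, 19) = -(37/4 - ¼*(-8)) = -(37/4 + 2) = -1*45/4 = -45/4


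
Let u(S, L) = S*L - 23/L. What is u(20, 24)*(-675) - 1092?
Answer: -2595561/8 ≈ -3.2445e+5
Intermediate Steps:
u(S, L) = -23/L + L*S (u(S, L) = L*S - 23/L = -23/L + L*S)
u(20, 24)*(-675) - 1092 = (-23/24 + 24*20)*(-675) - 1092 = (-23*1/24 + 480)*(-675) - 1092 = (-23/24 + 480)*(-675) - 1092 = (11497/24)*(-675) - 1092 = -2586825/8 - 1092 = -2595561/8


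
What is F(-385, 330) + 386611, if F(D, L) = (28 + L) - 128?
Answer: 386841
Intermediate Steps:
F(D, L) = -100 + L
F(-385, 330) + 386611 = (-100 + 330) + 386611 = 230 + 386611 = 386841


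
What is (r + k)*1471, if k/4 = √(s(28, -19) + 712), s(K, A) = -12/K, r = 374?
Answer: 550154 + 5884*√34867/7 ≈ 7.0711e+5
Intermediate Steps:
k = 4*√34867/7 (k = 4*√(-12/28 + 712) = 4*√(-12*1/28 + 712) = 4*√(-3/7 + 712) = 4*√(4981/7) = 4*(√34867/7) = 4*√34867/7 ≈ 106.70)
(r + k)*1471 = (374 + 4*√34867/7)*1471 = 550154 + 5884*√34867/7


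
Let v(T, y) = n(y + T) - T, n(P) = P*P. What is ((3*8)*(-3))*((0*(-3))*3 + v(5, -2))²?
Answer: -1152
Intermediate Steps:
n(P) = P²
v(T, y) = (T + y)² - T (v(T, y) = (y + T)² - T = (T + y)² - T)
((3*8)*(-3))*((0*(-3))*3 + v(5, -2))² = ((3*8)*(-3))*((0*(-3))*3 + ((5 - 2)² - 1*5))² = (24*(-3))*(0*3 + (3² - 5))² = -72*(0 + (9 - 5))² = -72*(0 + 4)² = -72*4² = -72*16 = -1152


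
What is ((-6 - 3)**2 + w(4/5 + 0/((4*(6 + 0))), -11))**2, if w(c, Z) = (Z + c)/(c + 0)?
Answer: 74529/16 ≈ 4658.1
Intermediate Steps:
w(c, Z) = (Z + c)/c
((-6 - 3)**2 + w(4/5 + 0/((4*(6 + 0))), -11))**2 = ((-6 - 3)**2 + (-11 + (4/5 + 0/((4*(6 + 0)))))/(4/5 + 0/((4*(6 + 0)))))**2 = ((-9)**2 + (-11 + (4*(1/5) + 0/((4*6))))/(4*(1/5) + 0/((4*6))))**2 = (81 + (-11 + (4/5 + 0/24))/(4/5 + 0/24))**2 = (81 + (-11 + (4/5 + 0*(1/24)))/(4/5 + 0*(1/24)))**2 = (81 + (-11 + (4/5 + 0))/(4/5 + 0))**2 = (81 + (-11 + 4/5)/(4/5))**2 = (81 + (5/4)*(-51/5))**2 = (81 - 51/4)**2 = (273/4)**2 = 74529/16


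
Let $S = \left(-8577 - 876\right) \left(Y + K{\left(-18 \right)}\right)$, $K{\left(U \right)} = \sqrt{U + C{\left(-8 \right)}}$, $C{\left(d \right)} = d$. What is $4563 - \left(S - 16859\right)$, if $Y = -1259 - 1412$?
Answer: $-25227541 + 9453 i \sqrt{26} \approx -2.5228 \cdot 10^{7} + 48201.0 i$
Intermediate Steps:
$Y = -2671$
$K{\left(U \right)} = \sqrt{-8 + U}$ ($K{\left(U \right)} = \sqrt{U - 8} = \sqrt{-8 + U}$)
$S = 25248963 - 9453 i \sqrt{26}$ ($S = \left(-8577 - 876\right) \left(-2671 + \sqrt{-8 - 18}\right) = - 9453 \left(-2671 + \sqrt{-26}\right) = - 9453 \left(-2671 + i \sqrt{26}\right) = 25248963 - 9453 i \sqrt{26} \approx 2.5249 \cdot 10^{7} - 48201.0 i$)
$4563 - \left(S - 16859\right) = 4563 - \left(\left(25248963 - 9453 i \sqrt{26}\right) - 16859\right) = 4563 - \left(25232104 - 9453 i \sqrt{26}\right) = -25227541 + 9453 i \sqrt{26}$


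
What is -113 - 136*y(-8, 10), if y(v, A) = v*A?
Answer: 10767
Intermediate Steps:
y(v, A) = A*v
-113 - 136*y(-8, 10) = -113 - 1360*(-8) = -113 - 136*(-80) = -113 + 10880 = 10767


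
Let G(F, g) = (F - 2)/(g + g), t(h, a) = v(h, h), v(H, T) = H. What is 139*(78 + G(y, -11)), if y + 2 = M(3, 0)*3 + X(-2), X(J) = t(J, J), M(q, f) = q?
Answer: 238107/22 ≈ 10823.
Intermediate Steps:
t(h, a) = h
X(J) = J
y = 5 (y = -2 + (3*3 - 2) = -2 + (9 - 2) = -2 + 7 = 5)
G(F, g) = (-2 + F)/(2*g) (G(F, g) = (-2 + F)/((2*g)) = (-2 + F)*(1/(2*g)) = (-2 + F)/(2*g))
139*(78 + G(y, -11)) = 139*(78 + (½)*(-2 + 5)/(-11)) = 139*(78 + (½)*(-1/11)*3) = 139*(78 - 3/22) = 139*(1713/22) = 238107/22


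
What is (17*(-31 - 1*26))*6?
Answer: -5814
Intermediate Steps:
(17*(-31 - 1*26))*6 = (17*(-31 - 26))*6 = (17*(-57))*6 = -969*6 = -5814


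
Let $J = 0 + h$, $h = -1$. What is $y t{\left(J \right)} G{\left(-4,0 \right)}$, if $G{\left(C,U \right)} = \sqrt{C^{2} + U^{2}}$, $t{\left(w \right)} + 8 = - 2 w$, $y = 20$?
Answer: $-480$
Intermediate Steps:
$J = -1$ ($J = 0 - 1 = -1$)
$t{\left(w \right)} = -8 - 2 w$
$y t{\left(J \right)} G{\left(-4,0 \right)} = 20 \left(-8 - -2\right) \sqrt{\left(-4\right)^{2} + 0^{2}} = 20 \left(-8 + 2\right) \sqrt{16 + 0} = 20 \left(-6\right) \sqrt{16} = \left(-120\right) 4 = -480$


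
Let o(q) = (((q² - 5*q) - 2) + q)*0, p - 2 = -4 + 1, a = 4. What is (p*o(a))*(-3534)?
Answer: 0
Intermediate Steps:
p = -1 (p = 2 + (-4 + 1) = 2 - 3 = -1)
o(q) = 0 (o(q) = ((-2 + q² - 5*q) + q)*0 = (-2 + q² - 4*q)*0 = 0)
(p*o(a))*(-3534) = -1*0*(-3534) = 0*(-3534) = 0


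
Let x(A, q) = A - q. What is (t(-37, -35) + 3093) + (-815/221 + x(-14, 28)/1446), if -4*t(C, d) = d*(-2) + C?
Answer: 656395631/213044 ≈ 3081.0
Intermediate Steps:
t(C, d) = d/2 - C/4 (t(C, d) = -(d*(-2) + C)/4 = -(-2*d + C)/4 = -(C - 2*d)/4 = d/2 - C/4)
(t(-37, -35) + 3093) + (-815/221 + x(-14, 28)/1446) = (((½)*(-35) - ¼*(-37)) + 3093) + (-815/221 + (-14 - 1*28)/1446) = ((-35/2 + 37/4) + 3093) + (-815*1/221 + (-14 - 28)*(1/1446)) = (-33/4 + 3093) + (-815/221 - 42*1/1446) = 12339/4 + (-815/221 - 7/241) = 12339/4 - 197962/53261 = 656395631/213044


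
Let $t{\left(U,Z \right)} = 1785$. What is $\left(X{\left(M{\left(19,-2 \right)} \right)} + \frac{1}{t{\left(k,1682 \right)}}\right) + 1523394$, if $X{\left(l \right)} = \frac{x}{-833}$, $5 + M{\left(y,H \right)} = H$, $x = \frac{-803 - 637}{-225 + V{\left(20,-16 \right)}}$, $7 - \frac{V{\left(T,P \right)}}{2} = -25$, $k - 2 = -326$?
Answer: $\frac{3064604072357}{2011695} \approx 1.5234 \cdot 10^{6}$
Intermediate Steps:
$k = -324$ ($k = 2 - 326 = -324$)
$V{\left(T,P \right)} = 64$ ($V{\left(T,P \right)} = 14 - -50 = 14 + 50 = 64$)
$x = \frac{1440}{161}$ ($x = \frac{-803 - 637}{-225 + 64} = - \frac{1440}{-161} = \left(-1440\right) \left(- \frac{1}{161}\right) = \frac{1440}{161} \approx 8.9441$)
$M{\left(y,H \right)} = -5 + H$
$X{\left(l \right)} = - \frac{1440}{134113}$ ($X{\left(l \right)} = \frac{1440}{161 \left(-833\right)} = \frac{1440}{161} \left(- \frac{1}{833}\right) = - \frac{1440}{134113}$)
$\left(X{\left(M{\left(19,-2 \right)} \right)} + \frac{1}{t{\left(k,1682 \right)}}\right) + 1523394 = \left(- \frac{1440}{134113} + \frac{1}{1785}\right) + 1523394 = - \frac{20473}{2011695} + 1523394 = \frac{3064604072357}{2011695}$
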